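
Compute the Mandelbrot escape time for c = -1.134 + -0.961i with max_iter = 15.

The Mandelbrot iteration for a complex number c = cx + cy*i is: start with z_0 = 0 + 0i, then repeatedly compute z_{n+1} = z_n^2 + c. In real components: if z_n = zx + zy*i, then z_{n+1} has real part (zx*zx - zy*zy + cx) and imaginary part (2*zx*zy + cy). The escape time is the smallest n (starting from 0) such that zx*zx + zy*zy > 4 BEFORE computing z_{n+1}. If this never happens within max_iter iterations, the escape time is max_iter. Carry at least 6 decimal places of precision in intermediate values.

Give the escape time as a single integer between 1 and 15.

z_0 = 0 + 0i, c = -1.1340 + -0.9610i
Iter 1: z = -1.1340 + -0.9610i, |z|^2 = 2.2095
Iter 2: z = -0.7716 + 1.2185i, |z|^2 = 2.0802
Iter 3: z = -2.0235 + -2.8414i, |z|^2 = 12.1682
Escaped at iteration 3

Answer: 3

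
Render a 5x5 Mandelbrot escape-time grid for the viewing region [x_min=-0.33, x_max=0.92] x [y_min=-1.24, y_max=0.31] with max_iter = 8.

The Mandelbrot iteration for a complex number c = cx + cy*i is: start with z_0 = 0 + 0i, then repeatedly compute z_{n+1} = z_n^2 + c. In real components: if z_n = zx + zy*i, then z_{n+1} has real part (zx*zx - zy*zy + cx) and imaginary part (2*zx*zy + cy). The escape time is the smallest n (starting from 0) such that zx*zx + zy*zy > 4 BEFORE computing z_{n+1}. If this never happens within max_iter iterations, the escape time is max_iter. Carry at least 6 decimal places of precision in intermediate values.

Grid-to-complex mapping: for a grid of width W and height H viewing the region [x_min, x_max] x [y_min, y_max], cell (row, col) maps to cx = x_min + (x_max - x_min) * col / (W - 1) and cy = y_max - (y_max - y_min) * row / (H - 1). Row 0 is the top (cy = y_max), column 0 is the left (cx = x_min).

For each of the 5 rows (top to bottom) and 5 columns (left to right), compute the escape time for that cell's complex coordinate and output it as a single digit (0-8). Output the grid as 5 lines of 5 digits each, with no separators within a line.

(row=0, col=0): c = -0.3300 + 0.3100i → escape time 8
(row=0, col=1): c = -0.0175 + 0.3100i → escape time 8
(row=0, col=2): c = 0.2950 + 0.3100i → escape time 8
(row=0, col=3): c = 0.6075 + 0.3100i → escape time 4
(row=0, col=4): c = 0.9200 + 0.3100i → escape time 3
(row=1, col=0): c = -0.3300 + -0.0775i → escape time 8
(row=1, col=1): c = -0.0175 + -0.0775i → escape time 8
(row=1, col=2): c = 0.2950 + -0.0775i → escape time 8
(row=1, col=3): c = 0.6075 + -0.0775i → escape time 4
(row=1, col=4): c = 0.9200 + -0.0775i → escape time 3
(row=2, col=0): c = -0.3300 + -0.4650i → escape time 8
(row=2, col=1): c = -0.0175 + -0.4650i → escape time 8
(row=2, col=2): c = 0.2950 + -0.4650i → escape time 8
(row=2, col=3): c = 0.6075 + -0.4650i → escape time 3
(row=2, col=4): c = 0.9200 + -0.4650i → escape time 2
(row=3, col=0): c = -0.3300 + -0.8525i → escape time 6
(row=3, col=1): c = -0.0175 + -0.8525i → escape time 8
(row=3, col=2): c = 0.2950 + -0.8525i → escape time 4
(row=3, col=3): c = 0.6075 + -0.8525i → escape time 3
(row=3, col=4): c = 0.9200 + -0.8525i → escape time 2
(row=4, col=0): c = -0.3300 + -1.2400i → escape time 3
(row=4, col=1): c = -0.0175 + -1.2400i → escape time 3
(row=4, col=2): c = 0.2950 + -1.2400i → escape time 2
(row=4, col=3): c = 0.6075 + -1.2400i → escape time 2
(row=4, col=4): c = 0.9200 + -1.2400i → escape time 2

Answer: 88843
88843
88832
68432
33222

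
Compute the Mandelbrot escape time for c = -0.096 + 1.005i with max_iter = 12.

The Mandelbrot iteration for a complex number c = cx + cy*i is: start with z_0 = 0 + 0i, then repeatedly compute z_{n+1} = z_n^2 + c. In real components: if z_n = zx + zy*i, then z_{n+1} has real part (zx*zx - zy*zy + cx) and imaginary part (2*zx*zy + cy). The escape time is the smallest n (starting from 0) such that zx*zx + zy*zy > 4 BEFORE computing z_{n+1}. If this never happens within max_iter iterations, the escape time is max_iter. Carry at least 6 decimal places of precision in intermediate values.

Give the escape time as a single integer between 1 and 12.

Answer: 9

Derivation:
z_0 = 0 + 0i, c = -0.0960 + 1.0050i
Iter 1: z = -0.0960 + 1.0050i, |z|^2 = 1.0192
Iter 2: z = -1.0968 + 0.8120i, |z|^2 = 1.8624
Iter 3: z = 0.4476 + -0.7763i, |z|^2 = 0.8030
Iter 4: z = -0.4983 + 0.3101i, |z|^2 = 0.3445
Iter 5: z = 0.0562 + 0.6960i, |z|^2 = 0.4875
Iter 6: z = -0.5772 + 1.0832i, |z|^2 = 1.5065
Iter 7: z = -0.9361 + -0.2454i, |z|^2 = 0.9366
Iter 8: z = 0.7201 + 1.4645i, |z|^2 = 2.6634
Iter 9: z = -1.7223 + 3.1142i, |z|^2 = 12.6650
Escaped at iteration 9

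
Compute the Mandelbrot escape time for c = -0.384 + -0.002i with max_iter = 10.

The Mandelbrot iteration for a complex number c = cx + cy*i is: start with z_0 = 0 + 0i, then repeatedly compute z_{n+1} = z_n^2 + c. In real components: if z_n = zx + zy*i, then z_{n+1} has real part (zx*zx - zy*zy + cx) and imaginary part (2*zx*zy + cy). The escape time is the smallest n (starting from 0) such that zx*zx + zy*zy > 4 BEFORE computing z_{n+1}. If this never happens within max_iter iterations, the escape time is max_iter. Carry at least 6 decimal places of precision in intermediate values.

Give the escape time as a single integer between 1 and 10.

z_0 = 0 + 0i, c = -0.3840 + -0.0020i
Iter 1: z = -0.3840 + -0.0020i, |z|^2 = 0.1475
Iter 2: z = -0.2365 + -0.0005i, |z|^2 = 0.0560
Iter 3: z = -0.3280 + -0.0018i, |z|^2 = 0.1076
Iter 4: z = -0.2764 + -0.0008i, |z|^2 = 0.0764
Iter 5: z = -0.3076 + -0.0015i, |z|^2 = 0.0946
Iter 6: z = -0.2894 + -0.0011i, |z|^2 = 0.0837
Iter 7: z = -0.3003 + -0.0014i, |z|^2 = 0.0902
Iter 8: z = -0.2938 + -0.0012i, |z|^2 = 0.0863
Iter 9: z = -0.2977 + -0.0013i, |z|^2 = 0.0886

Answer: 10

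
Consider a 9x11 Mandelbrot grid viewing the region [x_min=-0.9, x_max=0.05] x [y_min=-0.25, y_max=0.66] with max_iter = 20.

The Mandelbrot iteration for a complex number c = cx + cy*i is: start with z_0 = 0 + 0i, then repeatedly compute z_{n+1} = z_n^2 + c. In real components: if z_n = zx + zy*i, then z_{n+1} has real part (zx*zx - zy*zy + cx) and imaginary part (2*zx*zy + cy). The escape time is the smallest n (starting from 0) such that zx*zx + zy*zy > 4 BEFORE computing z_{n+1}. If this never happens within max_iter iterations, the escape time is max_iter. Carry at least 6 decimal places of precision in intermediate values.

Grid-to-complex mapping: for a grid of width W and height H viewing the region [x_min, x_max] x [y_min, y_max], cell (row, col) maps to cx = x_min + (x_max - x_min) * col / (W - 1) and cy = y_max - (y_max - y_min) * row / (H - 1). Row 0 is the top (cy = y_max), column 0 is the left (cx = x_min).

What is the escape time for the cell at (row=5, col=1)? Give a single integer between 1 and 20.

z_0 = 0 + 0i, c = -0.7812 + 0.2050i
Iter 1: z = -0.7812 + 0.2050i, |z|^2 = 0.6524
Iter 2: z = -0.2129 + -0.1153i, |z|^2 = 0.0586
Iter 3: z = -0.7492 + 0.2541i, |z|^2 = 0.6259
Iter 4: z = -0.2845 + -0.1758i, |z|^2 = 0.1118
Iter 5: z = -0.7312 + 0.3050i, |z|^2 = 0.6277
Iter 6: z = -0.3396 + -0.2410i, |z|^2 = 0.1734
Iter 7: z = -0.7240 + 0.3687i, |z|^2 = 0.6601
Iter 8: z = -0.3930 + -0.3289i, |z|^2 = 0.2627
Iter 9: z = -0.7350 + 0.4636i, |z|^2 = 0.7551
Iter 10: z = -0.4560 + -0.4764i, |z|^2 = 0.4348
Iter 11: z = -0.8003 + 0.6394i, |z|^2 = 1.0494
Iter 12: z = -0.5496 + -0.8185i, |z|^2 = 0.9720
Iter 13: z = -1.1491 + 1.1047i, |z|^2 = 2.5407
Iter 14: z = -0.6813 + -2.3337i, |z|^2 = 5.9104
Escaped at iteration 14

Answer: 14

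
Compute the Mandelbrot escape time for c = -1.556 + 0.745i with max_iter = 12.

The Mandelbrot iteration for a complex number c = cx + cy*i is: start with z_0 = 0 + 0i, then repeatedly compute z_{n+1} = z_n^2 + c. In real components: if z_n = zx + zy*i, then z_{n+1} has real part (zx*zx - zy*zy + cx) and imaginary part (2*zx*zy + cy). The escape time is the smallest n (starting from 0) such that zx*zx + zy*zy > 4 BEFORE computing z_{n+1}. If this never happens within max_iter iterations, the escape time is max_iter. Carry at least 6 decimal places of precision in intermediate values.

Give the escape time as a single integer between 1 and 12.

z_0 = 0 + 0i, c = -1.5560 + 0.7450i
Iter 1: z = -1.5560 + 0.7450i, |z|^2 = 2.9762
Iter 2: z = 0.3101 + -1.5734i, |z|^2 = 2.5719
Iter 3: z = -3.9355 + -0.2309i, |z|^2 = 15.5418
Escaped at iteration 3

Answer: 3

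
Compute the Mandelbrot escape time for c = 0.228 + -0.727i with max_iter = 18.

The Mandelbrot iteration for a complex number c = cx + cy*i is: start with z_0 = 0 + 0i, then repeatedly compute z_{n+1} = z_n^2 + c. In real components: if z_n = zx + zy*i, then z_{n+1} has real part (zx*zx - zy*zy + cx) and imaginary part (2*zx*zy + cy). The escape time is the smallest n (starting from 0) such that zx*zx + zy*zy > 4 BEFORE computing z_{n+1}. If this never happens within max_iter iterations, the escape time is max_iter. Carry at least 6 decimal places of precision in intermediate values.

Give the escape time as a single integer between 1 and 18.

z_0 = 0 + 0i, c = 0.2280 + -0.7270i
Iter 1: z = 0.2280 + -0.7270i, |z|^2 = 0.5805
Iter 2: z = -0.2485 + -1.0585i, |z|^2 = 1.1822
Iter 3: z = -0.8307 + -0.2008i, |z|^2 = 0.7303
Iter 4: z = 0.8777 + -0.3934i, |z|^2 = 0.9251
Iter 5: z = 0.8436 + -1.4175i, |z|^2 = 2.7210
Iter 6: z = -1.0696 + -3.1186i, |z|^2 = 10.8698
Escaped at iteration 6

Answer: 6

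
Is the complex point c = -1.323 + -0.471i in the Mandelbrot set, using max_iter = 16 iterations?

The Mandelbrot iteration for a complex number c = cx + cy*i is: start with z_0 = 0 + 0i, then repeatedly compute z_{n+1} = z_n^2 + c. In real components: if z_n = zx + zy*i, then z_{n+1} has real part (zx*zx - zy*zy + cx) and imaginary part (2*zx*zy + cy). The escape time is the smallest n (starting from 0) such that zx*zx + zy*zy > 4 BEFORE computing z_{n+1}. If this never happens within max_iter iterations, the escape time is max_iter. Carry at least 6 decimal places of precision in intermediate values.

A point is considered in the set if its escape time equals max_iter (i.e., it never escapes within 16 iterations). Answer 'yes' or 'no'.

Answer: no

Derivation:
z_0 = 0 + 0i, c = -1.3230 + -0.4710i
Iter 1: z = -1.3230 + -0.4710i, |z|^2 = 1.9722
Iter 2: z = 0.2055 + 0.7753i, |z|^2 = 0.6433
Iter 3: z = -1.8818 + -0.1524i, |z|^2 = 3.5644
Iter 4: z = 2.1950 + 0.1025i, |z|^2 = 4.8285
Escaped at iteration 4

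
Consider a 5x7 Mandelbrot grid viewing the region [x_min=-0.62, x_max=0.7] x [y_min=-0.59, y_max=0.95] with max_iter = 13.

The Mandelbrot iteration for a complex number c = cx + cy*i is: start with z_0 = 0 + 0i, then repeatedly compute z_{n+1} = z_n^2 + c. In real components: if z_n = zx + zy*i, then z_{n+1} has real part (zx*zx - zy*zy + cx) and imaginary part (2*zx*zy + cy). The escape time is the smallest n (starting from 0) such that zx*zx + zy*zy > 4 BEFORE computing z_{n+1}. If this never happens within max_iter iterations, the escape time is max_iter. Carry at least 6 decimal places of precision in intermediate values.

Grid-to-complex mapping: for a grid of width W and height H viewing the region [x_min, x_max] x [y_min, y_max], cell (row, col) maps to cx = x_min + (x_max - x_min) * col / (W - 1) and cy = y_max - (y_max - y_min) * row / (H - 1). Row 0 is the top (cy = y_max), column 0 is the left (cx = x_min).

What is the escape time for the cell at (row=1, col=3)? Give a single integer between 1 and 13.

z_0 = 0 + 0i, c = 0.3700 + 0.6933i
Iter 1: z = 0.3700 + 0.6933i, |z|^2 = 0.6176
Iter 2: z = 0.0262 + 1.2064i, |z|^2 = 1.4561
Iter 3: z = -1.0847 + 0.7565i, |z|^2 = 1.7489
Iter 4: z = 0.9743 + -0.9479i, |z|^2 = 1.8477
Iter 5: z = 0.4207 + -1.1537i, |z|^2 = 1.5080
Iter 6: z = -0.7840 + -0.2775i, |z|^2 = 0.6916
Iter 7: z = 0.9076 + 1.1284i, |z|^2 = 2.0970
Iter 8: z = -0.0794 + 2.7416i, |z|^2 = 7.5229
Escaped at iteration 8

Answer: 8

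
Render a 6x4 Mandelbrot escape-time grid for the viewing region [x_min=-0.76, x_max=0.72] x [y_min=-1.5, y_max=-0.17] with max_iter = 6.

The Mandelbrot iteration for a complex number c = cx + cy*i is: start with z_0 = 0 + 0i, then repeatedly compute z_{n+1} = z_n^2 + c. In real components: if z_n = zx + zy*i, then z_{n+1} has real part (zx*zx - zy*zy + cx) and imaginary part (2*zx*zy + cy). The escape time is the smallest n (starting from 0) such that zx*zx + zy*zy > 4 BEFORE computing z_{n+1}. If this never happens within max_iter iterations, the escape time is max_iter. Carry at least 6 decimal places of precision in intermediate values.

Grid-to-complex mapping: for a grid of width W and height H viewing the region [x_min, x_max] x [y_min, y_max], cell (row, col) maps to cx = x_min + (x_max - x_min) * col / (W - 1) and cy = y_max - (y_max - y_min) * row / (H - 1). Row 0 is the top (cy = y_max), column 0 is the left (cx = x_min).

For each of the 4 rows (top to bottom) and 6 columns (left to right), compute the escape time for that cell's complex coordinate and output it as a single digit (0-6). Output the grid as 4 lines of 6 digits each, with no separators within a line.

Answer: 666663
566663
346422
222222

Derivation:
(row=0, col=0): c = -0.7600 + -0.1700i → escape time 6
(row=0, col=1): c = -0.4640 + -0.1700i → escape time 6
(row=0, col=2): c = -0.1680 + -0.1700i → escape time 6
(row=0, col=3): c = 0.1280 + -0.1700i → escape time 6
(row=0, col=4): c = 0.4240 + -0.1700i → escape time 6
(row=0, col=5): c = 0.7200 + -0.1700i → escape time 3
(row=1, col=0): c = -0.7600 + -0.6133i → escape time 5
(row=1, col=1): c = -0.4640 + -0.6133i → escape time 6
(row=1, col=2): c = -0.1680 + -0.6133i → escape time 6
(row=1, col=3): c = 0.1280 + -0.6133i → escape time 6
(row=1, col=4): c = 0.4240 + -0.6133i → escape time 6
(row=1, col=5): c = 0.7200 + -0.6133i → escape time 3
(row=2, col=0): c = -0.7600 + -1.0567i → escape time 3
(row=2, col=1): c = -0.4640 + -1.0567i → escape time 4
(row=2, col=2): c = -0.1680 + -1.0567i → escape time 6
(row=2, col=3): c = 0.1280 + -1.0567i → escape time 4
(row=2, col=4): c = 0.4240 + -1.0567i → escape time 2
(row=2, col=5): c = 0.7200 + -1.0567i → escape time 2
(row=3, col=0): c = -0.7600 + -1.5000i → escape time 2
(row=3, col=1): c = -0.4640 + -1.5000i → escape time 2
(row=3, col=2): c = -0.1680 + -1.5000i → escape time 2
(row=3, col=3): c = 0.1280 + -1.5000i → escape time 2
(row=3, col=4): c = 0.4240 + -1.5000i → escape time 2
(row=3, col=5): c = 0.7200 + -1.5000i → escape time 2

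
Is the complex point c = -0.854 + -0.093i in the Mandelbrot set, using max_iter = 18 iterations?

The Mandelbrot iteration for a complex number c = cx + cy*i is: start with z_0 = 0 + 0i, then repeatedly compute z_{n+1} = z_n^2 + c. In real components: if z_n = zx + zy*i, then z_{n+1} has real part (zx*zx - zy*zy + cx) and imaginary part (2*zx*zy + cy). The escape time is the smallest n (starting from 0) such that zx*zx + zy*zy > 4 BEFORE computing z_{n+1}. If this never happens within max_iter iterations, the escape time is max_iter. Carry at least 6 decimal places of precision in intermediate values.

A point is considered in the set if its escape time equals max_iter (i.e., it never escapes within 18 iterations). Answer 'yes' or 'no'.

z_0 = 0 + 0i, c = -0.8540 + -0.0930i
Iter 1: z = -0.8540 + -0.0930i, |z|^2 = 0.7380
Iter 2: z = -0.1333 + 0.0658i, |z|^2 = 0.0221
Iter 3: z = -0.8406 + -0.1106i, |z|^2 = 0.7188
Iter 4: z = -0.1597 + 0.0929i, |z|^2 = 0.0341
Iter 5: z = -0.8371 + -0.1227i, |z|^2 = 0.7158
Iter 6: z = -0.1683 + 0.1124i, |z|^2 = 0.0409
Iter 7: z = -0.8383 + -0.1308i, |z|^2 = 0.7199
Iter 8: z = -0.1683 + 0.1263i, |z|^2 = 0.0443
Iter 9: z = -0.8416 + -0.1355i, |z|^2 = 0.7267
Iter 10: z = -0.1641 + 0.1351i, |z|^2 = 0.0452
Iter 11: z = -0.8453 + -0.1373i, |z|^2 = 0.7335
Iter 12: z = -0.1582 + 0.1392i, |z|^2 = 0.0444
Iter 13: z = -0.8483 + -0.1371i, |z|^2 = 0.7385
Iter 14: z = -0.1531 + 0.1395i, |z|^2 = 0.0429
Iter 15: z = -0.8500 + -0.1357i, |z|^2 = 0.7410
Iter 16: z = -0.1499 + 0.1377i, |z|^2 = 0.0414
Iter 17: z = -0.8505 + -0.1343i, |z|^2 = 0.7414
Did not escape in 18 iterations → in set

Answer: yes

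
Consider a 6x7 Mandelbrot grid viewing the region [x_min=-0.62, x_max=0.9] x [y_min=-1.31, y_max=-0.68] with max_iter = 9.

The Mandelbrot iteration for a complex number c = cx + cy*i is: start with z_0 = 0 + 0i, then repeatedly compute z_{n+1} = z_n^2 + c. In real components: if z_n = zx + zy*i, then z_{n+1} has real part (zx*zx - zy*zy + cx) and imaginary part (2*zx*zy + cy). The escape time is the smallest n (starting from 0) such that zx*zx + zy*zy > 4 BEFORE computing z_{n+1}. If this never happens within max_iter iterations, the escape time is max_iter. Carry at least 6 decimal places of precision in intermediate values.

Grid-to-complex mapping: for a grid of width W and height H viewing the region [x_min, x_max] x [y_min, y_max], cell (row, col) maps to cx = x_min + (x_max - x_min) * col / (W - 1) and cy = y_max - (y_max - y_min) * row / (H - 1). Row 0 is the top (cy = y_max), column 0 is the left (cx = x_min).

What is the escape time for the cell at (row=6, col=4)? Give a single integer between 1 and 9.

z_0 = 0 + 0i, c = 0.5960 + -1.3100i
Iter 1: z = 0.5960 + -1.3100i, |z|^2 = 2.0713
Iter 2: z = -0.7649 + -2.8715i, |z|^2 = 8.8307
Escaped at iteration 2

Answer: 2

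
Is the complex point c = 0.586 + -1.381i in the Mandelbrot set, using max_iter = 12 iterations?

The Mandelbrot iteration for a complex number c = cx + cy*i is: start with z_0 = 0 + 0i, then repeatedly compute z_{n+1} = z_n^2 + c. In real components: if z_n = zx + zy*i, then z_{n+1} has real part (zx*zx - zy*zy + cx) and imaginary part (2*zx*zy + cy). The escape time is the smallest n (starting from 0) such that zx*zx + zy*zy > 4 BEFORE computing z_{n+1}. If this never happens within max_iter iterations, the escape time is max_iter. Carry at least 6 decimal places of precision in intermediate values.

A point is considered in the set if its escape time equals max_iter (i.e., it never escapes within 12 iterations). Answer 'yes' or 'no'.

Answer: no

Derivation:
z_0 = 0 + 0i, c = 0.5860 + -1.3810i
Iter 1: z = 0.5860 + -1.3810i, |z|^2 = 2.2506
Iter 2: z = -0.9778 + -2.9995i, |z|^2 = 9.9532
Escaped at iteration 2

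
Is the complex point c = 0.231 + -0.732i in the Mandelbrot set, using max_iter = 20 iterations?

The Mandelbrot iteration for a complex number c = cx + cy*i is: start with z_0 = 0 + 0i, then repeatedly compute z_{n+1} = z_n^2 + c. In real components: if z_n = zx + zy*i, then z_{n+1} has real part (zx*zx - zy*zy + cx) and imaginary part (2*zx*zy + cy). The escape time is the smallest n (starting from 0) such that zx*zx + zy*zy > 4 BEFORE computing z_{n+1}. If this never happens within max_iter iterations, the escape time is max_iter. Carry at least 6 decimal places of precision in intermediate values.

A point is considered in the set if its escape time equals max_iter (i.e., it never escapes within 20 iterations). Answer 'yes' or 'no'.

z_0 = 0 + 0i, c = 0.2310 + -0.7320i
Iter 1: z = 0.2310 + -0.7320i, |z|^2 = 0.5892
Iter 2: z = -0.2515 + -1.0702i, |z|^2 = 1.2085
Iter 3: z = -0.8511 + -0.1938i, |z|^2 = 0.7619
Iter 4: z = 0.9178 + -0.4022i, |z|^2 = 1.0040
Iter 5: z = 0.9115 + -1.4702i, |z|^2 = 2.9923
Iter 6: z = -1.0995 + -3.4122i, |z|^2 = 12.8524
Escaped at iteration 6

Answer: no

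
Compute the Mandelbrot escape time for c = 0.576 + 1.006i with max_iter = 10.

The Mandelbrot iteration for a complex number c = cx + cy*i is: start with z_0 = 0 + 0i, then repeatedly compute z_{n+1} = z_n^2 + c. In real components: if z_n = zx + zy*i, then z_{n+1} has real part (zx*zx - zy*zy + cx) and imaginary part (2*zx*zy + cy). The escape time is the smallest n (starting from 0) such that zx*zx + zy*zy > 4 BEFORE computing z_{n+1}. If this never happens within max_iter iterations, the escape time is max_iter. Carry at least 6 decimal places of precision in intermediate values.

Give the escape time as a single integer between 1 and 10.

Answer: 2

Derivation:
z_0 = 0 + 0i, c = 0.5760 + 1.0060i
Iter 1: z = 0.5760 + 1.0060i, |z|^2 = 1.3438
Iter 2: z = -0.1043 + 2.1649i, |z|^2 = 4.6977
Escaped at iteration 2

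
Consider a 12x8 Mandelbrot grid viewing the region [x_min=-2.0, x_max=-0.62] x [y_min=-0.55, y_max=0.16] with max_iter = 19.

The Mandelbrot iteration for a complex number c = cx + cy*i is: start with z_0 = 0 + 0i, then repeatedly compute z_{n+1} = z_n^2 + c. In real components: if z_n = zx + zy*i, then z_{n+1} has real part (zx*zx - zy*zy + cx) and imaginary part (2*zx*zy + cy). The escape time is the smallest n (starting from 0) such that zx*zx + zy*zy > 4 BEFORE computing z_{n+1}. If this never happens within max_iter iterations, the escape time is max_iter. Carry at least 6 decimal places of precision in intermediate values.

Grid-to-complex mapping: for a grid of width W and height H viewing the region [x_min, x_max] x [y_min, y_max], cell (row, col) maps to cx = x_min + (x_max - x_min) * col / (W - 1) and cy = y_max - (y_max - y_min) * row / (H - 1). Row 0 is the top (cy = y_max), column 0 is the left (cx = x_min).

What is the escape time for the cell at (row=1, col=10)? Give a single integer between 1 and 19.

z_0 = 0 + 0i, c = -0.7455 + 0.0586i
Iter 1: z = -0.7455 + 0.0586i, |z|^2 = 0.5591
Iter 2: z = -0.1932 + -0.0288i, |z|^2 = 0.0381
Iter 3: z = -0.7090 + 0.0697i, |z|^2 = 0.5075
Iter 4: z = -0.2477 + -0.0402i, |z|^2 = 0.0630
Iter 5: z = -0.6857 + 0.0785i, |z|^2 = 0.4764
Iter 6: z = -0.2814 + -0.0491i, |z|^2 = 0.0816
Iter 7: z = -0.6687 + 0.0862i, |z|^2 = 0.4546
Iter 8: z = -0.3058 + -0.0567i, |z|^2 = 0.0967
Iter 9: z = -0.6552 + 0.0932i, |z|^2 = 0.4380
Iter 10: z = -0.3249 + -0.0636i, |z|^2 = 0.1096
Iter 11: z = -0.6440 + 0.0999i, |z|^2 = 0.4247
Iter 12: z = -0.3408 + -0.0701i, |z|^2 = 0.1210
Iter 13: z = -0.6343 + 0.1063i, |z|^2 = 0.4136
Iter 14: z = -0.3545 + -0.0763i, |z|^2 = 0.1315
Iter 15: z = -0.6256 + 0.1127i, |z|^2 = 0.4041
Iter 16: z = -0.3668 + -0.0824i, |z|^2 = 0.1413
Iter 17: z = -0.6177 + 0.1190i, |z|^2 = 0.3958
Iter 18: z = -0.3780 + -0.0885i, |z|^2 = 0.1507

Answer: 19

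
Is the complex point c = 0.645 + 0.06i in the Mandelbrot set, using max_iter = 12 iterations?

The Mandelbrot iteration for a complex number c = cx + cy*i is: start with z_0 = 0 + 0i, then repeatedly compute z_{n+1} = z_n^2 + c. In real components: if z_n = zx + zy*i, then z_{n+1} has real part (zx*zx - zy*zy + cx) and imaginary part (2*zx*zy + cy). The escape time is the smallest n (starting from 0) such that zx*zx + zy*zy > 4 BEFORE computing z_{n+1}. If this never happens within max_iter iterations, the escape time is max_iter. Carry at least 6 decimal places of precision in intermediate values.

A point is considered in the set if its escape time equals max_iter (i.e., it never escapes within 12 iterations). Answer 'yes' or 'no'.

z_0 = 0 + 0i, c = 0.6450 + 0.0600i
Iter 1: z = 0.6450 + 0.0600i, |z|^2 = 0.4196
Iter 2: z = 1.0574 + 0.1374i, |z|^2 = 1.1370
Iter 3: z = 1.7443 + 0.3506i, |z|^2 = 3.1654
Iter 4: z = 3.5646 + 1.2830i, |z|^2 = 14.3523
Escaped at iteration 4

Answer: no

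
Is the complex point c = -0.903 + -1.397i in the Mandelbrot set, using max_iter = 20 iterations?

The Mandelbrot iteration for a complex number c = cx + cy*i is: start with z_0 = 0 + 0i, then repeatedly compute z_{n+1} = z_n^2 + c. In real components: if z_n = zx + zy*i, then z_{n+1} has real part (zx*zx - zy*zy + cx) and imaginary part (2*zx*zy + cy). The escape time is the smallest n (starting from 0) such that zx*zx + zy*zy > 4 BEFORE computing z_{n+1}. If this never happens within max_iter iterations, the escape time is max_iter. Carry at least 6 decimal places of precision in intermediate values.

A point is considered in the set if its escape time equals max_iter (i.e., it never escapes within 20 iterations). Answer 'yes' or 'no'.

z_0 = 0 + 0i, c = -0.9030 + -1.3970i
Iter 1: z = -0.9030 + -1.3970i, |z|^2 = 2.7670
Iter 2: z = -2.0392 + 1.1260i, |z|^2 = 5.4262
Escaped at iteration 2

Answer: no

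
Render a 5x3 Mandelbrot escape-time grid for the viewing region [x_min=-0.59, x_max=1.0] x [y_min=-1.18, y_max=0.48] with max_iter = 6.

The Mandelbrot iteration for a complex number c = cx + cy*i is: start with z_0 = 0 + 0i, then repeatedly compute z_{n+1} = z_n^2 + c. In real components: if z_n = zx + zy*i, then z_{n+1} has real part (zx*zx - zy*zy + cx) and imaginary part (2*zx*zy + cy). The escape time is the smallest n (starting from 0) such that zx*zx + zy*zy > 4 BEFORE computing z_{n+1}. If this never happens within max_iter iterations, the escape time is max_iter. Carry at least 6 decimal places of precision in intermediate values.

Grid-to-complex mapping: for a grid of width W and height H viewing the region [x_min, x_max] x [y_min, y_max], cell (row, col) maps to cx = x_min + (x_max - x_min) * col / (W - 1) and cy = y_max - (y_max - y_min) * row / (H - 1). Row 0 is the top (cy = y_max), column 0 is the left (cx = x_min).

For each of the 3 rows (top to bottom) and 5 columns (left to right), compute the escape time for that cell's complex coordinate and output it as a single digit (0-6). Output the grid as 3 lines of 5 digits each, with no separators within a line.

(row=0, col=0): c = -0.5900 + 0.4800i → escape time 6
(row=0, col=1): c = -0.1925 + 0.4800i → escape time 6
(row=0, col=2): c = 0.2050 + 0.4800i → escape time 6
(row=0, col=3): c = 0.6025 + 0.4800i → escape time 3
(row=0, col=4): c = 1.0000 + 0.4800i → escape time 2
(row=1, col=0): c = -0.5900 + -0.3500i → escape time 6
(row=1, col=1): c = -0.1925 + -0.3500i → escape time 6
(row=1, col=2): c = 0.2050 + -0.3500i → escape time 6
(row=1, col=3): c = 0.6025 + -0.3500i → escape time 4
(row=1, col=4): c = 1.0000 + -0.3500i → escape time 2
(row=2, col=0): c = -0.5900 + -1.1800i → escape time 3
(row=2, col=1): c = -0.1925 + -1.1800i → escape time 4
(row=2, col=2): c = 0.2050 + -1.1800i → escape time 2
(row=2, col=3): c = 0.6025 + -1.1800i → escape time 2
(row=2, col=4): c = 1.0000 + -1.1800i → escape time 2

Answer: 66632
66642
34222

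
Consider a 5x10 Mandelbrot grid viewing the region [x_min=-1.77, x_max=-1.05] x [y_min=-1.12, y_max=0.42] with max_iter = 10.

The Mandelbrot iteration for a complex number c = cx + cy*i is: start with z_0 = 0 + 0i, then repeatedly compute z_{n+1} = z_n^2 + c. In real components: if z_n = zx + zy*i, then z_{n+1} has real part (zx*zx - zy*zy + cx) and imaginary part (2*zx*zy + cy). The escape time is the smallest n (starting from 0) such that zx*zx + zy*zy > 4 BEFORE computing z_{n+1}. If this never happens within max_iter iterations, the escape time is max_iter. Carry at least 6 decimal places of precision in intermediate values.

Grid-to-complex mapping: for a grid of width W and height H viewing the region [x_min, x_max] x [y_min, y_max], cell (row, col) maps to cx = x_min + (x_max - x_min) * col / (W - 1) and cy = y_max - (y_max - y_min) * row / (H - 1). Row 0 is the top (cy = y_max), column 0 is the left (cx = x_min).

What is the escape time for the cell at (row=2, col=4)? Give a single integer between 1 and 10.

Answer: 10

Derivation:
z_0 = 0 + 0i, c = -1.0500 + 0.0778i
Iter 1: z = -1.0500 + 0.0778i, |z|^2 = 1.1085
Iter 2: z = 0.0465 + -0.0856i, |z|^2 = 0.0095
Iter 3: z = -1.0552 + 0.0698i, |z|^2 = 1.1182
Iter 4: z = 0.0585 + -0.0696i, |z|^2 = 0.0083
Iter 5: z = -1.0514 + 0.0696i, |z|^2 = 1.1103
Iter 6: z = 0.0506 + -0.0687i, |z|^2 = 0.0073
Iter 7: z = -1.0522 + 0.0708i, |z|^2 = 1.1120
Iter 8: z = 0.0520 + -0.0713i, |z|^2 = 0.0078
Iter 9: z = -1.0524 + 0.0704i, |z|^2 = 1.1124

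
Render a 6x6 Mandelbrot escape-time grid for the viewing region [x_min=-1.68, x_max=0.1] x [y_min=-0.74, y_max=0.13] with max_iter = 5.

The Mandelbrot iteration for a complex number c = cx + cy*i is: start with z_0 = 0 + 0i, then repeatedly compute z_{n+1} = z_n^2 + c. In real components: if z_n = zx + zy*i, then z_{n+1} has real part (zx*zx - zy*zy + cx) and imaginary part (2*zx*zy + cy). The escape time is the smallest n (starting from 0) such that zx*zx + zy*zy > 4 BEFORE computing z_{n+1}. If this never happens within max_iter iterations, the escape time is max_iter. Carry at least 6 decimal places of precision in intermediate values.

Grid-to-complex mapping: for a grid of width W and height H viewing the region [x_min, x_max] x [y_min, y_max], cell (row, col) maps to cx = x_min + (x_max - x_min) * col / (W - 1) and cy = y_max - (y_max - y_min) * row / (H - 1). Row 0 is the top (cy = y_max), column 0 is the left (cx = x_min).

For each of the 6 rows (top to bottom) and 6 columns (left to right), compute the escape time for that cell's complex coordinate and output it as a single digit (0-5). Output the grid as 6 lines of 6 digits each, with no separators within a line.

Answer: 555555
555555
455555
355555
335555
334555

Derivation:
(row=0, col=0): c = -1.6800 + 0.1300i → escape time 5
(row=0, col=1): c = -1.3240 + 0.1300i → escape time 5
(row=0, col=2): c = -0.9680 + 0.1300i → escape time 5
(row=0, col=3): c = -0.6120 + 0.1300i → escape time 5
(row=0, col=4): c = -0.2560 + 0.1300i → escape time 5
(row=0, col=5): c = 0.1000 + 0.1300i → escape time 5
(row=1, col=0): c = -1.6800 + -0.0440i → escape time 5
(row=1, col=1): c = -1.3240 + -0.0440i → escape time 5
(row=1, col=2): c = -0.9680 + -0.0440i → escape time 5
(row=1, col=3): c = -0.6120 + -0.0440i → escape time 5
(row=1, col=4): c = -0.2560 + -0.0440i → escape time 5
(row=1, col=5): c = 0.1000 + -0.0440i → escape time 5
(row=2, col=0): c = -1.6800 + -0.2180i → escape time 4
(row=2, col=1): c = -1.3240 + -0.2180i → escape time 5
(row=2, col=2): c = -0.9680 + -0.2180i → escape time 5
(row=2, col=3): c = -0.6120 + -0.2180i → escape time 5
(row=2, col=4): c = -0.2560 + -0.2180i → escape time 5
(row=2, col=5): c = 0.1000 + -0.2180i → escape time 5
(row=3, col=0): c = -1.6800 + -0.3920i → escape time 3
(row=3, col=1): c = -1.3240 + -0.3920i → escape time 5
(row=3, col=2): c = -0.9680 + -0.3920i → escape time 5
(row=3, col=3): c = -0.6120 + -0.3920i → escape time 5
(row=3, col=4): c = -0.2560 + -0.3920i → escape time 5
(row=3, col=5): c = 0.1000 + -0.3920i → escape time 5
(row=4, col=0): c = -1.6800 + -0.5660i → escape time 3
(row=4, col=1): c = -1.3240 + -0.5660i → escape time 3
(row=4, col=2): c = -0.9680 + -0.5660i → escape time 5
(row=4, col=3): c = -0.6120 + -0.5660i → escape time 5
(row=4, col=4): c = -0.2560 + -0.5660i → escape time 5
(row=4, col=5): c = 0.1000 + -0.5660i → escape time 5
(row=5, col=0): c = -1.6800 + -0.7400i → escape time 3
(row=5, col=1): c = -1.3240 + -0.7400i → escape time 3
(row=5, col=2): c = -0.9680 + -0.7400i → escape time 4
(row=5, col=3): c = -0.6120 + -0.7400i → escape time 5
(row=5, col=4): c = -0.2560 + -0.7400i → escape time 5
(row=5, col=5): c = 0.1000 + -0.7400i → escape time 5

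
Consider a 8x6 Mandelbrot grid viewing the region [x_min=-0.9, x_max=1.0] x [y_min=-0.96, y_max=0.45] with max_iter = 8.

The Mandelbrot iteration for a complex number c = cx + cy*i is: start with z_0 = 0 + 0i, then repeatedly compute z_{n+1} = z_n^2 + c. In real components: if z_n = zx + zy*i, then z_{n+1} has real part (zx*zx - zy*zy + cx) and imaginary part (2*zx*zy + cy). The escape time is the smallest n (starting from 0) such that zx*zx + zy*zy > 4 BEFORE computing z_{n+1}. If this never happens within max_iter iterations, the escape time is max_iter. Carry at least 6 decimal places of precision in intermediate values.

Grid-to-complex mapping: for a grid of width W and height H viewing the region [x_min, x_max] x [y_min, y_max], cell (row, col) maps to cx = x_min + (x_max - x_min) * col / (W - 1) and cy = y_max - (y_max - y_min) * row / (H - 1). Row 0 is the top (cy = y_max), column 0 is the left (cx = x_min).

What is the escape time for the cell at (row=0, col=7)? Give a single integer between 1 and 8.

z_0 = 0 + 0i, c = 1.0000 + 0.4500i
Iter 1: z = 1.0000 + 0.4500i, |z|^2 = 1.2025
Iter 2: z = 1.7975 + 1.3500i, |z|^2 = 5.0535
Escaped at iteration 2

Answer: 2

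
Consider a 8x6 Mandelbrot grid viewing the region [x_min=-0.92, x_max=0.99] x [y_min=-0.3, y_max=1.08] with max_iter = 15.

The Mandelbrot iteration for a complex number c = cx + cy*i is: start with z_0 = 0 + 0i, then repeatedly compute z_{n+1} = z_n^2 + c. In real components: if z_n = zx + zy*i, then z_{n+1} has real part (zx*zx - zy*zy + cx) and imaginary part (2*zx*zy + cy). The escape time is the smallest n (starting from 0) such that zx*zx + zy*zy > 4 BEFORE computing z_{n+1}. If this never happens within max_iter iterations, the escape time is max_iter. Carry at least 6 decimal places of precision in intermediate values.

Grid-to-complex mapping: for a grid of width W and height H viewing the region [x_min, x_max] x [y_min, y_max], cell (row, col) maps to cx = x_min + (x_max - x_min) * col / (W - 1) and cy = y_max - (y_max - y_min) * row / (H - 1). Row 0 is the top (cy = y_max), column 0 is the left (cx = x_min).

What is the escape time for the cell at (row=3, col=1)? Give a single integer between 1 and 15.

Answer: 15

Derivation:
z_0 = 0 + 0i, c = -0.6471 + 0.2520i
Iter 1: z = -0.6471 + 0.2520i, |z|^2 = 0.4823
Iter 2: z = -0.2919 + -0.0742i, |z|^2 = 0.0907
Iter 3: z = -0.5675 + 0.2953i, |z|^2 = 0.4092
Iter 4: z = -0.4123 + -0.0831i, |z|^2 = 0.1769
Iter 5: z = -0.4840 + 0.3206i, |z|^2 = 0.3371
Iter 6: z = -0.5156 + -0.0583i, |z|^2 = 0.2692
Iter 7: z = -0.3847 + 0.3121i, |z|^2 = 0.2454
Iter 8: z = -0.5966 + 0.0118i, |z|^2 = 0.3560
Iter 9: z = -0.2914 + 0.2379i, |z|^2 = 0.1415
Iter 10: z = -0.6188 + 0.1134i, |z|^2 = 0.3958
Iter 11: z = -0.2770 + 0.1117i, |z|^2 = 0.0892
Iter 12: z = -0.5829 + 0.1901i, |z|^2 = 0.3759
Iter 13: z = -0.3436 + 0.0304i, |z|^2 = 0.1190
Iter 14: z = -0.5300 + 0.2311i, |z|^2 = 0.3344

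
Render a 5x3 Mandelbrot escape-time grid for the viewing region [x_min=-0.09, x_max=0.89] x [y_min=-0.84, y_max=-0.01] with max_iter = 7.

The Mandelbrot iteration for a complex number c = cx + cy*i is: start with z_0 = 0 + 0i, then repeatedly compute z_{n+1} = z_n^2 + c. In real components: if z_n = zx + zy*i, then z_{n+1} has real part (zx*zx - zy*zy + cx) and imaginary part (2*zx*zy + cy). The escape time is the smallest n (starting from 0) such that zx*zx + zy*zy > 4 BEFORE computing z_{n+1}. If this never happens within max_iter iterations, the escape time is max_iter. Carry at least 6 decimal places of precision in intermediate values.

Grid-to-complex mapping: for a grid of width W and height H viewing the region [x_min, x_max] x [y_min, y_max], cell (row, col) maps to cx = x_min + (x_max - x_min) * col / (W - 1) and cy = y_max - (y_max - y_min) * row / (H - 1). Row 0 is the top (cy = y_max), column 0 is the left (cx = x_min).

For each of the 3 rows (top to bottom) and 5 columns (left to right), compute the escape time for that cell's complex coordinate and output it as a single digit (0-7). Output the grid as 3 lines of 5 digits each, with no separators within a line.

(row=0, col=0): c = -0.0900 + -0.0100i → escape time 7
(row=0, col=1): c = 0.1550 + -0.0100i → escape time 7
(row=0, col=2): c = 0.4000 + -0.0100i → escape time 7
(row=0, col=3): c = 0.6450 + -0.0100i → escape time 4
(row=0, col=4): c = 0.8900 + -0.0100i → escape time 3
(row=1, col=0): c = -0.0900 + -0.4250i → escape time 7
(row=1, col=1): c = 0.1550 + -0.4250i → escape time 7
(row=1, col=2): c = 0.4000 + -0.4250i → escape time 7
(row=1, col=3): c = 0.6450 + -0.4250i → escape time 3
(row=1, col=4): c = 0.8900 + -0.4250i → escape time 3
(row=2, col=0): c = -0.0900 + -0.8400i → escape time 7
(row=2, col=1): c = 0.1550 + -0.8400i → escape time 5
(row=2, col=2): c = 0.4000 + -0.8400i → escape time 4
(row=2, col=3): c = 0.6450 + -0.8400i → escape time 3
(row=2, col=4): c = 0.8900 + -0.8400i → escape time 2

Answer: 77743
77733
75432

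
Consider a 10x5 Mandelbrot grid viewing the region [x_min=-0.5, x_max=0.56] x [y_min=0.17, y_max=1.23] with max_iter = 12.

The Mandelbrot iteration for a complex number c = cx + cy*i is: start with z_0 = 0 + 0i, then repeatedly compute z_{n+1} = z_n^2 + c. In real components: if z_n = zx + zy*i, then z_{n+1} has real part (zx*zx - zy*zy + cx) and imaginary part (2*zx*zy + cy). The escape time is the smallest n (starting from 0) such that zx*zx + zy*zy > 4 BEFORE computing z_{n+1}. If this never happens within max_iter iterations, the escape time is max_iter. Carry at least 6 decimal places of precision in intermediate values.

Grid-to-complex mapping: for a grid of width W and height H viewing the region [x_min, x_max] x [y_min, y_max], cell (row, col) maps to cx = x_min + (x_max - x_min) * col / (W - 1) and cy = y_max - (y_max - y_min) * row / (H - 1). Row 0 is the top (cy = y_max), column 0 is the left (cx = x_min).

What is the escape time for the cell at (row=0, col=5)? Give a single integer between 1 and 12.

z_0 = 0 + 0i, c = 0.0889 + 1.2300i
Iter 1: z = 0.0889 + 1.2300i, |z|^2 = 1.5208
Iter 2: z = -1.4161 + 1.4487i, |z|^2 = 4.1040
Escaped at iteration 2

Answer: 2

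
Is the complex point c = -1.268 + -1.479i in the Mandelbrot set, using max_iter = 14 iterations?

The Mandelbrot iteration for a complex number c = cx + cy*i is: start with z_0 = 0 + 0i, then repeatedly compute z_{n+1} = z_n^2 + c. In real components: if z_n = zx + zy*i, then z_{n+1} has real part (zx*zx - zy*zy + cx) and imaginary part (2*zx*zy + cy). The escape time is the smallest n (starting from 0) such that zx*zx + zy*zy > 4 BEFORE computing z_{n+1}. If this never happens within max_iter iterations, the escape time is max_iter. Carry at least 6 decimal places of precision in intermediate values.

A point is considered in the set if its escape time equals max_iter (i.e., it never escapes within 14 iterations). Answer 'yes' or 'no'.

z_0 = 0 + 0i, c = -1.2680 + -1.4790i
Iter 1: z = -1.2680 + -1.4790i, |z|^2 = 3.7953
Iter 2: z = -1.8476 + 2.2717i, |z|^2 = 8.5745
Escaped at iteration 2

Answer: no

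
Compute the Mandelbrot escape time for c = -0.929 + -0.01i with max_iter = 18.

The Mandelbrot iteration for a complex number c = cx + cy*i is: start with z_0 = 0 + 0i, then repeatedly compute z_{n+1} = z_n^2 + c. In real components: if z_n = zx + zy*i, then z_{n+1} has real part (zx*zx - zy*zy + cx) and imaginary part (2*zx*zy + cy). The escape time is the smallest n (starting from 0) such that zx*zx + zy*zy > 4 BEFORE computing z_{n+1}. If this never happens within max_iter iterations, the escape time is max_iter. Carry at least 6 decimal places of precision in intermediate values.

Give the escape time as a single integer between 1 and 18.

z_0 = 0 + 0i, c = -0.9290 + -0.0100i
Iter 1: z = -0.9290 + -0.0100i, |z|^2 = 0.8631
Iter 2: z = -0.0661 + 0.0086i, |z|^2 = 0.0044
Iter 3: z = -0.9247 + -0.0111i, |z|^2 = 0.8552
Iter 4: z = -0.0740 + 0.0106i, |z|^2 = 0.0056
Iter 5: z = -0.9236 + -0.0116i, |z|^2 = 0.8532
Iter 6: z = -0.0760 + 0.0114i, |z|^2 = 0.0059
Iter 7: z = -0.9233 + -0.0117i, |z|^2 = 0.8527
Iter 8: z = -0.0766 + 0.0117i, |z|^2 = 0.0060
Iter 9: z = -0.9233 + -0.0118i, |z|^2 = 0.8526
Iter 10: z = -0.0767 + 0.0118i, |z|^2 = 0.0060
Iter 11: z = -0.9233 + -0.0118i, |z|^2 = 0.8525
Iter 12: z = -0.0767 + 0.0118i, |z|^2 = 0.0060
Iter 13: z = -0.9233 + -0.0118i, |z|^2 = 0.8525
Iter 14: z = -0.0767 + 0.0118i, |z|^2 = 0.0060
Iter 15: z = -0.9232 + -0.0118i, |z|^2 = 0.8525
Iter 16: z = -0.0768 + 0.0118i, |z|^2 = 0.0060
Iter 17: z = -0.9232 + -0.0118i, |z|^2 = 0.8525

Answer: 18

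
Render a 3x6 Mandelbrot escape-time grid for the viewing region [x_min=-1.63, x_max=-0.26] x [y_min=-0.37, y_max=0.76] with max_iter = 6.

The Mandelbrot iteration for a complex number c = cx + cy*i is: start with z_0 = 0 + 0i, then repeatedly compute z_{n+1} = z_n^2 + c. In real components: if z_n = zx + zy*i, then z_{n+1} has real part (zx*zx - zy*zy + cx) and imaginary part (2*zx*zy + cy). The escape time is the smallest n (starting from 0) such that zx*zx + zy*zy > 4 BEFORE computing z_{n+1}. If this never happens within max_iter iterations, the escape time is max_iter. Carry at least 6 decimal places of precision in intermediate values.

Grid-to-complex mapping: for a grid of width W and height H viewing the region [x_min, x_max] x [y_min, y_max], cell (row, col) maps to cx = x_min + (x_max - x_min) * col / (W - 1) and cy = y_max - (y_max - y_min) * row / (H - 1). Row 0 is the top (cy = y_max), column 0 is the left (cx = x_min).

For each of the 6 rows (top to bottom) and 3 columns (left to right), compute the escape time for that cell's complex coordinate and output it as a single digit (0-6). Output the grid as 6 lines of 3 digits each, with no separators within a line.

(row=0, col=0): c = -1.6300 + 0.7600i → escape time 3
(row=0, col=1): c = -0.9450 + 0.7600i → escape time 4
(row=0, col=2): c = -0.2600 + 0.7600i → escape time 6
(row=1, col=0): c = -1.6300 + 0.5340i → escape time 3
(row=1, col=1): c = -0.9450 + 0.5340i → escape time 5
(row=1, col=2): c = -0.2600 + 0.5340i → escape time 6
(row=2, col=0): c = -1.6300 + 0.3080i → escape time 4
(row=2, col=1): c = -0.9450 + 0.3080i → escape time 6
(row=2, col=2): c = -0.2600 + 0.3080i → escape time 6
(row=3, col=0): c = -1.6300 + 0.0820i → escape time 6
(row=3, col=1): c = -0.9450 + 0.0820i → escape time 6
(row=3, col=2): c = -0.2600 + 0.0820i → escape time 6
(row=4, col=0): c = -1.6300 + -0.1440i → escape time 5
(row=4, col=1): c = -0.9450 + -0.1440i → escape time 6
(row=4, col=2): c = -0.2600 + -0.1440i → escape time 6
(row=5, col=0): c = -1.6300 + -0.3700i → escape time 4
(row=5, col=1): c = -0.9450 + -0.3700i → escape time 6
(row=5, col=2): c = -0.2600 + -0.3700i → escape time 6

Answer: 346
356
466
666
566
466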